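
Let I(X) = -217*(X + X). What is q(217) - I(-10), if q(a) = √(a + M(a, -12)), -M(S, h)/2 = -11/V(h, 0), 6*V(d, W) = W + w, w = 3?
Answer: -4340 + 3*√29 ≈ -4323.8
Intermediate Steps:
V(d, W) = ½ + W/6 (V(d, W) = (W + 3)/6 = (3 + W)/6 = ½ + W/6)
I(X) = -434*X
M(S, h) = 44 (M(S, h) = -(-22)/(½ + (⅙)*0) = -(-22)/(½ + 0) = -(-22)/½ = -(-22)*2 = -2*(-22) = 44)
q(a) = √(44 + a) (q(a) = √(a + 44) = √(44 + a))
q(217) - I(-10) = √(44 + 217) - (-434)*(-10) = √261 - 1*4340 = 3*√29 - 4340 = -4340 + 3*√29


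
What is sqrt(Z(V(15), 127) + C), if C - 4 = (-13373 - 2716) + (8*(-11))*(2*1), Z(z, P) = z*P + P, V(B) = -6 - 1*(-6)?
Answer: I*sqrt(16134) ≈ 127.02*I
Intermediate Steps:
V(B) = 0 (V(B) = -6 + 6 = 0)
Z(z, P) = P + P*z (Z(z, P) = P*z + P = P + P*z)
C = -16261 (C = 4 + ((-13373 - 2716) + (8*(-11))*(2*1)) = 4 + (-16089 - 88*2) = 4 + (-16089 - 176) = 4 - 16265 = -16261)
sqrt(Z(V(15), 127) + C) = sqrt(127*(1 + 0) - 16261) = sqrt(127*1 - 16261) = sqrt(127 - 16261) = sqrt(-16134) = I*sqrt(16134)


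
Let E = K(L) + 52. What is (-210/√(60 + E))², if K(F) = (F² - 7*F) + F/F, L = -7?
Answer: 44100/211 ≈ 209.00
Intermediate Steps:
K(F) = 1 + F² - 7*F (K(F) = (F² - 7*F) + 1 = 1 + F² - 7*F)
E = 151 (E = (1 + (-7)² - 7*(-7)) + 52 = (1 + 49 + 49) + 52 = 99 + 52 = 151)
(-210/√(60 + E))² = (-210/√(60 + 151))² = (-210*√211/211)² = 44100/211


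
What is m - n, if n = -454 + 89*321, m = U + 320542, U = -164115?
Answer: 128312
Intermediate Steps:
m = 156427 (m = -164115 + 320542 = 156427)
n = 28115 (n = -454 + 28569 = 28115)
m - n = 156427 - 1*28115 = 156427 - 28115 = 128312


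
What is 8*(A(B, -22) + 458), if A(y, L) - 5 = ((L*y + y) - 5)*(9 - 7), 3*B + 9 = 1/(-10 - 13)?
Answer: 106648/23 ≈ 4636.9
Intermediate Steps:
B = -208/69 (B = -3 + 1/(3*(-10 - 13)) = -3 + (⅓)/(-23) = -3 + (⅓)*(-1/23) = -3 - 1/69 = -208/69 ≈ -3.0145)
A(y, L) = -5 + 2*y + 2*L*y (A(y, L) = 5 + ((L*y + y) - 5)*(9 - 7) = 5 + ((y + L*y) - 5)*2 = 5 + (-5 + y + L*y)*2 = 5 + (-10 + 2*y + 2*L*y) = -5 + 2*y + 2*L*y)
8*(A(B, -22) + 458) = 8*((-5 + 2*(-208/69) + 2*(-22)*(-208/69)) + 458) = 8*((-5 - 416/69 + 9152/69) + 458) = 8*(2797/23 + 458) = 8*(13331/23) = 106648/23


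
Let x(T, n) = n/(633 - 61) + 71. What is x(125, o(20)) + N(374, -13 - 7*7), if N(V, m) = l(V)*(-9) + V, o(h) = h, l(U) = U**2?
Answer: -179956772/143 ≈ -1.2584e+6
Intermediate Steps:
N(V, m) = V - 9*V**2 (N(V, m) = V**2*(-9) + V = -9*V**2 + V = V - 9*V**2)
x(T, n) = 71 + n/572 (x(T, n) = n/572 + 71 = 71 + n/572)
x(125, o(20)) + N(374, -13 - 7*7) = (71 + (1/572)*20) + 374*(1 - 9*374) = (71 + 5/143) + 374*(1 - 3366) = 10158/143 + 374*(-3365) = 10158/143 - 1258510 = -179956772/143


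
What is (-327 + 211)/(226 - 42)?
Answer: -29/46 ≈ -0.63043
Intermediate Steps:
(-327 + 211)/(226 - 42) = -116/184 = -116*1/184 = -29/46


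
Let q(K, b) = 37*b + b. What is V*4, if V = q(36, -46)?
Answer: -6992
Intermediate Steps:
q(K, b) = 38*b
V = -1748 (V = 38*(-46) = -1748)
V*4 = -1748*4 = -6992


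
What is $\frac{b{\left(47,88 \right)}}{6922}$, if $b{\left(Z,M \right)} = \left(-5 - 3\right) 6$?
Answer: $- \frac{24}{3461} \approx -0.0069344$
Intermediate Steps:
$b{\left(Z,M \right)} = -48$ ($b{\left(Z,M \right)} = \left(-8\right) 6 = -48$)
$\frac{b{\left(47,88 \right)}}{6922} = - \frac{48}{6922} = \left(-48\right) \frac{1}{6922} = - \frac{24}{3461}$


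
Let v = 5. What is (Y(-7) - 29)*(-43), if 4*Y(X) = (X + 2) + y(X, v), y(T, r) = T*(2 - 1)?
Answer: 1376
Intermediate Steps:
y(T, r) = T (y(T, r) = T*1 = T)
Y(X) = ½ + X/2 (Y(X) = ((X + 2) + X)/4 = ((2 + X) + X)/4 = (2 + 2*X)/4 = ½ + X/2)
(Y(-7) - 29)*(-43) = ((½ + (½)*(-7)) - 29)*(-43) = ((½ - 7/2) - 29)*(-43) = (-3 - 29)*(-43) = -32*(-43) = 1376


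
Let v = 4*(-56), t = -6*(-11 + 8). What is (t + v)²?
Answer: 42436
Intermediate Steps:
t = 18 (t = -6*(-3) = 18)
v = -224
(t + v)² = (18 - 224)² = (-206)² = 42436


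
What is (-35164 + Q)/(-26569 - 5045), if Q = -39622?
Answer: 37393/15807 ≈ 2.3656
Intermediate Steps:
(-35164 + Q)/(-26569 - 5045) = (-35164 - 39622)/(-26569 - 5045) = -74786/(-31614) = -74786*(-1/31614) = 37393/15807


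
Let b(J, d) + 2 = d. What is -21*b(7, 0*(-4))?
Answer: 42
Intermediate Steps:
b(J, d) = -2 + d
-21*b(7, 0*(-4)) = -21*(-2 + 0*(-4)) = -21*(-2 + 0) = -21*(-2) = 42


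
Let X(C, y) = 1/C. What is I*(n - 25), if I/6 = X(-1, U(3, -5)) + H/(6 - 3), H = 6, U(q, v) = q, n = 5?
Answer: -120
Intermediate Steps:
I = 6 (I = 6*(1/(-1) + 6/(6 - 3)) = 6*(-1 + 6/3) = 6*(-1 + 6*(1/3)) = 6*(-1 + 2) = 6*1 = 6)
I*(n - 25) = 6*(5 - 25) = 6*(-20) = -120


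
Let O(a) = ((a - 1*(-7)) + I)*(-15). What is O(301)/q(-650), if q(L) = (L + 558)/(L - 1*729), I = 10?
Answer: -3288915/46 ≈ -71498.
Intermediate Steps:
q(L) = (558 + L)/(-729 + L) (q(L) = (558 + L)/(L - 729) = (558 + L)/(-729 + L))
O(a) = -255 - 15*a (O(a) = ((a - 1*(-7)) + 10)*(-15) = ((a + 7) + 10)*(-15) = ((7 + a) + 10)*(-15) = (17 + a)*(-15) = -255 - 15*a)
O(301)/q(-650) = (-255 - 15*301)/(((558 - 650)/(-729 - 650))) = (-255 - 4515)/((-92/(-1379))) = -4770/((-1/1379*(-92))) = -4770/92/1379 = -4770*1379/92 = -3288915/46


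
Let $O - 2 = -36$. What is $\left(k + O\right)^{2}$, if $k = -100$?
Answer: $17956$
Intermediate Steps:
$O = -34$ ($O = 2 - 36 = -34$)
$\left(k + O\right)^{2} = \left(-100 - 34\right)^{2} = \left(-134\right)^{2} = 17956$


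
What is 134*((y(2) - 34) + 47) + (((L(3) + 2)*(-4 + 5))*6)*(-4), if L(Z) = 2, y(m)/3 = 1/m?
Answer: 1847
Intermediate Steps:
y(m) = 3/m (y(m) = 3*(1/m) = 3/m)
134*((y(2) - 34) + 47) + (((L(3) + 2)*(-4 + 5))*6)*(-4) = 134*((3/2 - 34) + 47) + (((2 + 2)*(-4 + 5))*6)*(-4) = 134*((3*(½) - 34) + 47) + ((4*1)*6)*(-4) = 134*((3/2 - 34) + 47) + (4*6)*(-4) = 134*(-65/2 + 47) + 24*(-4) = 134*(29/2) - 96 = 1943 - 96 = 1847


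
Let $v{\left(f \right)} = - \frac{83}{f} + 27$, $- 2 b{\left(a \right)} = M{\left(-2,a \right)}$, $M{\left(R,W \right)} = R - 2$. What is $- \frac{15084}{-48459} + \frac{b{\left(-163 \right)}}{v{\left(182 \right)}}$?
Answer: $\frac{30169960}{78035143} \approx 0.38662$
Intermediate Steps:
$M{\left(R,W \right)} = -2 + R$
$b{\left(a \right)} = 2$ ($b{\left(a \right)} = - \frac{-2 - 2}{2} = \left(- \frac{1}{2}\right) \left(-4\right) = 2$)
$v{\left(f \right)} = 27 - \frac{83}{f}$
$- \frac{15084}{-48459} + \frac{b{\left(-163 \right)}}{v{\left(182 \right)}} = - \frac{15084}{-48459} + \frac{2}{27 - \frac{83}{182}} = \left(-15084\right) \left(- \frac{1}{48459}\right) + \frac{2}{27 - \frac{83}{182}} = \frac{5028}{16153} + \frac{2}{27 - \frac{83}{182}} = \frac{5028}{16153} + \frac{2}{\frac{4831}{182}} = \frac{5028}{16153} + 2 \cdot \frac{182}{4831} = \frac{5028}{16153} + \frac{364}{4831} = \frac{30169960}{78035143}$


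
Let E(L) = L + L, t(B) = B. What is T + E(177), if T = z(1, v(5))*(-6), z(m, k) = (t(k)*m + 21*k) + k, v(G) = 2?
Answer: 78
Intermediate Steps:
E(L) = 2*L
z(m, k) = 22*k + k*m (z(m, k) = (k*m + 21*k) + k = (21*k + k*m) + k = 22*k + k*m)
T = -276 (T = (2*(22 + 1))*(-6) = (2*23)*(-6) = 46*(-6) = -276)
T + E(177) = -276 + 2*177 = -276 + 354 = 78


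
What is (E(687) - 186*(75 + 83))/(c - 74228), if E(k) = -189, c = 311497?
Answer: -29577/237269 ≈ -0.12466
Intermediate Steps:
(E(687) - 186*(75 + 83))/(c - 74228) = (-189 - 186*(75 + 83))/(311497 - 74228) = (-189 - 186*158)/237269 = (-189 - 29388)*(1/237269) = -29577*1/237269 = -29577/237269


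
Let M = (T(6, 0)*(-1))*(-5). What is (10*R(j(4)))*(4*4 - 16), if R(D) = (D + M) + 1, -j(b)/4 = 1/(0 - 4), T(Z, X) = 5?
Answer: 0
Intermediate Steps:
M = 25 (M = (5*(-1))*(-5) = -5*(-5) = 25)
j(b) = 1 (j(b) = -4/(0 - 4) = -4/(-4) = -4*(-¼) = 1)
R(D) = 26 + D (R(D) = (D + 25) + 1 = (25 + D) + 1 = 26 + D)
(10*R(j(4)))*(4*4 - 16) = (10*(26 + 1))*(4*4 - 16) = (10*27)*(16 - 16) = 270*0 = 0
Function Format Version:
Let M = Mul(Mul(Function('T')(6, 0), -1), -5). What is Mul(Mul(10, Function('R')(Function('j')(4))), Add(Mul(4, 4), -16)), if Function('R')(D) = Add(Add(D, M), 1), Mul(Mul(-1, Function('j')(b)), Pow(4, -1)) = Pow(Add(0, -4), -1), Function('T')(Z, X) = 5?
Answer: 0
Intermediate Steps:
M = 25 (M = Mul(Mul(5, -1), -5) = Mul(-5, -5) = 25)
Function('j')(b) = 1 (Function('j')(b) = Mul(-4, Pow(Add(0, -4), -1)) = Mul(-4, Pow(-4, -1)) = Mul(-4, Rational(-1, 4)) = 1)
Function('R')(D) = Add(26, D) (Function('R')(D) = Add(Add(D, 25), 1) = Add(Add(25, D), 1) = Add(26, D))
Mul(Mul(10, Function('R')(Function('j')(4))), Add(Mul(4, 4), -16)) = Mul(Mul(10, Add(26, 1)), Add(Mul(4, 4), -16)) = Mul(Mul(10, 27), Add(16, -16)) = Mul(270, 0) = 0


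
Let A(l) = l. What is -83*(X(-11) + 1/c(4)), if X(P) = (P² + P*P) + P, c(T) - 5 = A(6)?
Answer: -210986/11 ≈ -19181.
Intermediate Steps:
c(T) = 11 (c(T) = 5 + 6 = 11)
X(P) = P + 2*P² (X(P) = (P² + P²) + P = 2*P² + P = P + 2*P²)
-83*(X(-11) + 1/c(4)) = -83*(-11*(1 + 2*(-11)) + 1/11) = -83*(-11*(1 - 22) + 1/11) = -83*(-11*(-21) + 1/11) = -83*(231 + 1/11) = -83*2542/11 = -210986/11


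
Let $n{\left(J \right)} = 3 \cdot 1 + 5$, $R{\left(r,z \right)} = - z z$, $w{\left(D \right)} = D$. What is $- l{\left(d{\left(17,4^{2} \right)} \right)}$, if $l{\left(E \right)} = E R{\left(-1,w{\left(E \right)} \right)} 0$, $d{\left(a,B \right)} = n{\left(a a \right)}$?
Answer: $0$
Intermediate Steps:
$R{\left(r,z \right)} = - z^{2}$
$n{\left(J \right)} = 8$ ($n{\left(J \right)} = 3 + 5 = 8$)
$d{\left(a,B \right)} = 8$
$l{\left(E \right)} = 0$ ($l{\left(E \right)} = E \left(- E^{2}\right) 0 = - E^{3} \cdot 0 = 0$)
$- l{\left(d{\left(17,4^{2} \right)} \right)} = \left(-1\right) 0 = 0$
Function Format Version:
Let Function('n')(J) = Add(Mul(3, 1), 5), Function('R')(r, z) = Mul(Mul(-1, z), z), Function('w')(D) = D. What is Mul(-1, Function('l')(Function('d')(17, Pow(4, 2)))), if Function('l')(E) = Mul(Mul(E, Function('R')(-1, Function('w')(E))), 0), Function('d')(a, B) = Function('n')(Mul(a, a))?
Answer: 0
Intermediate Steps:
Function('R')(r, z) = Mul(-1, Pow(z, 2))
Function('n')(J) = 8 (Function('n')(J) = Add(3, 5) = 8)
Function('d')(a, B) = 8
Function('l')(E) = 0 (Function('l')(E) = Mul(Mul(E, Mul(-1, Pow(E, 2))), 0) = Mul(Mul(-1, Pow(E, 3)), 0) = 0)
Mul(-1, Function('l')(Function('d')(17, Pow(4, 2)))) = Mul(-1, 0) = 0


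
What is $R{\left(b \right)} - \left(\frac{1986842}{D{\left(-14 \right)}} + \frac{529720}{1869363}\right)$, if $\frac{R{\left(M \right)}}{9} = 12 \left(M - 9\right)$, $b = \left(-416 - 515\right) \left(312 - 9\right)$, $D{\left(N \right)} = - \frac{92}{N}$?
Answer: $- \frac{1322939449317905}{42995349} \approx -3.0769 \cdot 10^{7}$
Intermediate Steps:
$b = -282093$ ($b = \left(-931\right) 303 = -282093$)
$R{\left(M \right)} = -972 + 108 M$ ($R{\left(M \right)} = 9 \cdot 12 \left(M - 9\right) = 9 \cdot 12 \left(-9 + M\right) = 9 \left(-108 + 12 M\right) = -972 + 108 M$)
$R{\left(b \right)} - \left(\frac{1986842}{D{\left(-14 \right)}} + \frac{529720}{1869363}\right) = \left(-972 + 108 \left(-282093\right)\right) - \left(\frac{1986842}{\left(-92\right) \frac{1}{-14}} + \frac{529720}{1869363}\right) = \left(-972 - 30466044\right) - \left(\frac{1986842}{\left(-92\right) \left(- \frac{1}{14}\right)} + 529720 \cdot \frac{1}{1869363}\right) = -30467016 - \left(\frac{1986842}{\frac{46}{7}} + \frac{529720}{1869363}\right) = -30467016 - \left(1986842 \cdot \frac{7}{46} + \frac{529720}{1869363}\right) = -30467016 - \left(\frac{6953947}{23} + \frac{529720}{1869363}\right) = -30467016 - \frac{12999463409321}{42995349} = - \frac{1322939449317905}{42995349}$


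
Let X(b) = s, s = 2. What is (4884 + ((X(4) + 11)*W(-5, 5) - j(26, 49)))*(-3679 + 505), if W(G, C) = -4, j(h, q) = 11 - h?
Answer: -15384378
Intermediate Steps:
X(b) = 2
(4884 + ((X(4) + 11)*W(-5, 5) - j(26, 49)))*(-3679 + 505) = (4884 + ((2 + 11)*(-4) - (11 - 1*26)))*(-3679 + 505) = (4884 + (13*(-4) - (11 - 26)))*(-3174) = (4884 + (-52 - 1*(-15)))*(-3174) = (4884 + (-52 + 15))*(-3174) = (4884 - 37)*(-3174) = 4847*(-3174) = -15384378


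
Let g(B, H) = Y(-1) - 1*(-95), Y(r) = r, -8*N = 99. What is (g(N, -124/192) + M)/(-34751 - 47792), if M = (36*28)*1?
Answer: -1102/82543 ≈ -0.013351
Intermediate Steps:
N = -99/8 (N = -1/8*99 = -99/8 ≈ -12.375)
g(B, H) = 94 (g(B, H) = -1 - 1*(-95) = -1 + 95 = 94)
M = 1008 (M = 1008*1 = 1008)
(g(N, -124/192) + M)/(-34751 - 47792) = (94 + 1008)/(-34751 - 47792) = 1102/(-82543) = 1102*(-1/82543) = -1102/82543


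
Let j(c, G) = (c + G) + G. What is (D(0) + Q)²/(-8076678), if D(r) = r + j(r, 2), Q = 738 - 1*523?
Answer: -15987/2692226 ≈ -0.0059382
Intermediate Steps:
Q = 215 (Q = 738 - 523 = 215)
j(c, G) = c + 2*G (j(c, G) = (G + c) + G = c + 2*G)
D(r) = 4 + 2*r (D(r) = r + (r + 2*2) = r + (r + 4) = r + (4 + r) = 4 + 2*r)
(D(0) + Q)²/(-8076678) = ((4 + 2*0) + 215)²/(-8076678) = ((4 + 0) + 215)²*(-1/8076678) = (4 + 215)²*(-1/8076678) = 219²*(-1/8076678) = 47961*(-1/8076678) = -15987/2692226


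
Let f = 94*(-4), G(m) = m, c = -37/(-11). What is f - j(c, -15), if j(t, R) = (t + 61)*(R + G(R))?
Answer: 17104/11 ≈ 1554.9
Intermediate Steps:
c = 37/11 (c = -37*(-1/11) = 37/11 ≈ 3.3636)
j(t, R) = 2*R*(61 + t) (j(t, R) = (t + 61)*(R + R) = (61 + t)*(2*R) = 2*R*(61 + t))
f = -376
f - j(c, -15) = -376 - 2*(-15)*(61 + 37/11) = -376 - 2*(-15)*708/11 = -376 - 1*(-21240/11) = -376 + 21240/11 = 17104/11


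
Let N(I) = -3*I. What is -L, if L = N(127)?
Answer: 381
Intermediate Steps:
L = -381 (L = -3*127 = -381)
-L = -1*(-381) = 381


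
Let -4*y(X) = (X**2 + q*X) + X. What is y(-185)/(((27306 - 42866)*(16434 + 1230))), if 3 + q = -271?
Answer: 8473/109940736 ≈ 7.7069e-5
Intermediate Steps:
q = -274 (q = -3 - 271 = -274)
y(X) = -X**2/4 + 273*X/4 (y(X) = -((X**2 - 274*X) + X)/4 = -(X**2 - 273*X)/4 = -X**2/4 + 273*X/4)
y(-185)/(((27306 - 42866)*(16434 + 1230))) = ((1/4)*(-185)*(273 - 1*(-185)))/(((27306 - 42866)*(16434 + 1230))) = ((1/4)*(-185)*(273 + 185))/((-15560*17664)) = ((1/4)*(-185)*458)/(-274851840) = -42365/2*(-1/274851840) = 8473/109940736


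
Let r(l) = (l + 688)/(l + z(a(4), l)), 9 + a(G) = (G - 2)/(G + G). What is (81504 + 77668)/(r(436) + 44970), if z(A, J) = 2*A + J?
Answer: 136012474/38427989 ≈ 3.5394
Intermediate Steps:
a(G) = -9 + (-2 + G)/(2*G) (a(G) = -9 + (G - 2)/(G + G) = -9 + (-2 + G)/((2*G)) = -9 + (-2 + G)*(1/(2*G)) = -9 + (-2 + G)/(2*G))
z(A, J) = J + 2*A
r(l) = (688 + l)/(-35/2 + 2*l) (r(l) = (l + 688)/(l + (l + 2*(-17/2 - 1/4))) = (688 + l)/(l + (l + 2*(-17/2 - 1*¼))) = (688 + l)/(l + (l + 2*(-17/2 - ¼))) = (688 + l)/(l + (l + 2*(-35/4))) = (688 + l)/(l + (l - 35/2)) = (688 + l)/(l + (-35/2 + l)) = (688 + l)/(-35/2 + 2*l))
(81504 + 77668)/(r(436) + 44970) = (81504 + 77668)/(2*(688 + 436)/(-35 + 4*436) + 44970) = 159172/(2*1124/(-35 + 1744) + 44970) = 159172/(2*1124/1709 + 44970) = 159172/(2*(1/1709)*1124 + 44970) = 159172/(2248/1709 + 44970) = 159172/(76855978/1709) = 159172*(1709/76855978) = 136012474/38427989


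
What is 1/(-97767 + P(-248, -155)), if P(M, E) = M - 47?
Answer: -1/98062 ≈ -1.0198e-5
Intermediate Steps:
P(M, E) = -47 + M
1/(-97767 + P(-248, -155)) = 1/(-97767 + (-47 - 248)) = 1/(-97767 - 295) = 1/(-98062) = -1/98062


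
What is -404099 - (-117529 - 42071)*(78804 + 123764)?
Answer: 32329448701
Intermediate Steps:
-404099 - (-117529 - 42071)*(78804 + 123764) = -404099 - (-159600)*202568 = -404099 - 1*(-32329852800) = -404099 + 32329852800 = 32329448701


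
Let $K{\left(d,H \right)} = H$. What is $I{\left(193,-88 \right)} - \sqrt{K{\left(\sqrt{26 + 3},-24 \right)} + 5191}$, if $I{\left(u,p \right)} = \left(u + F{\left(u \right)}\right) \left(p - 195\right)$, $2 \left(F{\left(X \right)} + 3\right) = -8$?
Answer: $-52638 - \sqrt{5167} \approx -52710.0$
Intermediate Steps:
$F{\left(X \right)} = -7$ ($F{\left(X \right)} = -3 + \frac{1}{2} \left(-8\right) = -3 - 4 = -7$)
$I{\left(u,p \right)} = \left(-195 + p\right) \left(-7 + u\right)$ ($I{\left(u,p \right)} = \left(u - 7\right) \left(p - 195\right) = \left(-7 + u\right) \left(-195 + p\right) = \left(-195 + p\right) \left(-7 + u\right)$)
$I{\left(193,-88 \right)} - \sqrt{K{\left(\sqrt{26 + 3},-24 \right)} + 5191} = \left(1365 - 37635 - -616 - 16984\right) - \sqrt{-24 + 5191} = \left(1365 - 37635 + 616 - 16984\right) - \sqrt{5167} = -52638 - \sqrt{5167}$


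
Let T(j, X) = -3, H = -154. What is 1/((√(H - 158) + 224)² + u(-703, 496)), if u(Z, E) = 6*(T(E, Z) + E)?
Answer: -I/(-52822*I + 896*√78) ≈ 1.8516e-5 - 2.7739e-6*I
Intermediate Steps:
u(Z, E) = -18 + 6*E (u(Z, E) = 6*(-3 + E) = -18 + 6*E)
1/((√(H - 158) + 224)² + u(-703, 496)) = 1/((√(-154 - 158) + 224)² + (-18 + 6*496)) = 1/((√(-312) + 224)² + (-18 + 2976)) = 1/((2*I*√78 + 224)² + 2958) = 1/((224 + 2*I*√78)² + 2958) = 1/(2958 + (224 + 2*I*√78)²)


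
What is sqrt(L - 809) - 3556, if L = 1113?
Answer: -3556 + 4*sqrt(19) ≈ -3538.6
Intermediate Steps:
sqrt(L - 809) - 3556 = sqrt(1113 - 809) - 3556 = sqrt(304) - 3556 = 4*sqrt(19) - 3556 = -3556 + 4*sqrt(19)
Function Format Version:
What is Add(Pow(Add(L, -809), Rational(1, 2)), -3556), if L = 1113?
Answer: Add(-3556, Mul(4, Pow(19, Rational(1, 2)))) ≈ -3538.6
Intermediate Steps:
Add(Pow(Add(L, -809), Rational(1, 2)), -3556) = Add(Pow(Add(1113, -809), Rational(1, 2)), -3556) = Add(Pow(304, Rational(1, 2)), -3556) = Add(Mul(4, Pow(19, Rational(1, 2))), -3556) = Add(-3556, Mul(4, Pow(19, Rational(1, 2))))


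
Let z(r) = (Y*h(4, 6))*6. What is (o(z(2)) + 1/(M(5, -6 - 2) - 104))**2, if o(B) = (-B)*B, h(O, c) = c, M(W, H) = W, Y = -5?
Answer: 10288704175201/9801 ≈ 1.0498e+9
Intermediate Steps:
z(r) = -180 (z(r) = -5*6*6 = -30*6 = -180)
o(B) = -B**2
(o(z(2)) + 1/(M(5, -6 - 2) - 104))**2 = (-1*(-180)**2 + 1/(5 - 104))**2 = (-1*32400 + 1/(-99))**2 = (-32400 - 1/99)**2 = (-3207601/99)**2 = 10288704175201/9801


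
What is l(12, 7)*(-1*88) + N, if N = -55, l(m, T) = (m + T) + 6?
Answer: -2255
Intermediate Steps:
l(m, T) = 6 + T + m (l(m, T) = (T + m) + 6 = 6 + T + m)
l(12, 7)*(-1*88) + N = (6 + 7 + 12)*(-1*88) - 55 = 25*(-88) - 55 = -2200 - 55 = -2255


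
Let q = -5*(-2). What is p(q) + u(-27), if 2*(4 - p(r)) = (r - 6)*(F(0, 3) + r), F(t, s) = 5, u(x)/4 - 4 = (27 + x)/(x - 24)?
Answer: -10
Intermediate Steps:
u(x) = 16 + 4*(27 + x)/(-24 + x) (u(x) = 16 + 4*((27 + x)/(x - 24)) = 16 + 4*((27 + x)/(-24 + x)) = 16 + 4*(27 + x)/(-24 + x))
q = 10
p(r) = 4 - (-6 + r)*(5 + r)/2 (p(r) = 4 - (r - 6)*(5 + r)/2 = 4 - (-6 + r)*(5 + r)/2)
p(q) + u(-27) = (19 + (1/2)*10 - 1/2*10**2) + 4*(-69 + 5*(-27))/(-24 - 27) = (19 + 5 - 1/2*100) + 4*(-69 - 135)/(-51) = (19 + 5 - 50) + 4*(-1/51)*(-204) = -26 + 16 = -10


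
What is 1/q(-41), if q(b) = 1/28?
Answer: 28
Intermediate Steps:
q(b) = 1/28
1/q(-41) = 1/(1/28) = 28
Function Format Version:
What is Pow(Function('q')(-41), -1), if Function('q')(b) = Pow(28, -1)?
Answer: 28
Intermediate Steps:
Function('q')(b) = Rational(1, 28)
Pow(Function('q')(-41), -1) = Pow(Rational(1, 28), -1) = 28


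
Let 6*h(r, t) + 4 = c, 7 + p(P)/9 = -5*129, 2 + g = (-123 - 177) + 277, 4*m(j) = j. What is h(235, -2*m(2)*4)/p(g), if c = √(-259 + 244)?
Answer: 1/8802 - I*√15/35208 ≈ 0.00011361 - 0.00011*I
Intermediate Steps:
m(j) = j/4
g = -25 (g = -2 + ((-123 - 177) + 277) = -2 + (-300 + 277) = -2 - 23 = -25)
p(P) = -5868 (p(P) = -63 + 9*(-5*129) = -63 + 9*(-645) = -63 - 5805 = -5868)
c = I*√15 (c = √(-15) = I*√15 ≈ 3.873*I)
h(r, t) = -⅔ + I*√15/6 (h(r, t) = -⅔ + (I*√15)/6 = -⅔ + I*√15/6)
h(235, -2*m(2)*4)/p(g) = (-⅔ + I*√15/6)/(-5868) = (-⅔ + I*√15/6)*(-1/5868) = 1/8802 - I*√15/35208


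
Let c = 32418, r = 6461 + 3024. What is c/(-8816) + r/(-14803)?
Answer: -281751707/65251624 ≈ -4.3179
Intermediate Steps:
r = 9485
c/(-8816) + r/(-14803) = 32418/(-8816) + 9485/(-14803) = 32418*(-1/8816) + 9485*(-1/14803) = -16209/4408 - 9485/14803 = -281751707/65251624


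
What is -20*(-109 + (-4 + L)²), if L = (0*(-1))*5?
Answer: 1860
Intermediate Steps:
L = 0 (L = 0*5 = 0)
-20*(-109 + (-4 + L)²) = -20*(-109 + (-4 + 0)²) = -20*(-109 + (-4)²) = -20*(-109 + 16) = -20*(-93) = 1860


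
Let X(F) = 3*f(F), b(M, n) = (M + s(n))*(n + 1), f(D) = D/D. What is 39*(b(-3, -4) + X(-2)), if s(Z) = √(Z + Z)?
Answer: 468 - 234*I*√2 ≈ 468.0 - 330.93*I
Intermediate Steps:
f(D) = 1
s(Z) = √2*√Z (s(Z) = √(2*Z) = √2*√Z)
b(M, n) = (1 + n)*(M + √2*√n) (b(M, n) = (M + √2*√n)*(n + 1) = (M + √2*√n)*(1 + n) = (1 + n)*(M + √2*√n))
X(F) = 3 (X(F) = 3*1 = 3)
39*(b(-3, -4) + X(-2)) = 39*((-3 - 3*(-4) + √2*√(-4) + √2*(-4)^(3/2)) + 3) = 39*((-3 + 12 + √2*(2*I) + √2*(-8*I)) + 3) = 39*((-3 + 12 + 2*I*√2 - 8*I*√2) + 3) = 39*((9 - 6*I*√2) + 3) = 39*(12 - 6*I*√2) = 468 - 234*I*√2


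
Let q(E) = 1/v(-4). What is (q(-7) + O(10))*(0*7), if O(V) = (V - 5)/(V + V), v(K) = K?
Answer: 0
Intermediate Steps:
O(V) = (-5 + V)/(2*V) (O(V) = (-5 + V)/((2*V)) = (-5 + V)*(1/(2*V)) = (-5 + V)/(2*V))
q(E) = -¼ (q(E) = 1/(-4) = -¼)
(q(-7) + O(10))*(0*7) = (-¼ + (½)*(-5 + 10)/10)*(0*7) = (-¼ + (½)*(⅒)*5)*0 = (-¼ + ¼)*0 = 0*0 = 0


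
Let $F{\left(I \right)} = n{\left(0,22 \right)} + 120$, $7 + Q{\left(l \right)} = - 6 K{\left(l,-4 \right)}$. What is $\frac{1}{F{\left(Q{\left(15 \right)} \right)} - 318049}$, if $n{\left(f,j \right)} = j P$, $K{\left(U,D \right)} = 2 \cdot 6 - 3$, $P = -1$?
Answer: $- \frac{1}{317951} \approx -3.1451 \cdot 10^{-6}$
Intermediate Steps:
$K{\left(U,D \right)} = 9$ ($K{\left(U,D \right)} = 12 - 3 = 9$)
$n{\left(f,j \right)} = - j$ ($n{\left(f,j \right)} = j \left(-1\right) = - j$)
$Q{\left(l \right)} = -61$ ($Q{\left(l \right)} = -7 - 54 = -61$)
$F{\left(I \right)} = 98$ ($F{\left(I \right)} = \left(-1\right) 22 + 120 = -22 + 120 = 98$)
$\frac{1}{F{\left(Q{\left(15 \right)} \right)} - 318049} = \frac{1}{98 - 318049} = \frac{1}{-317951} = - \frac{1}{317951}$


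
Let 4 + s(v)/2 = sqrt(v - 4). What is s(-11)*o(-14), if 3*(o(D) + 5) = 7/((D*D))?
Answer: 838/21 - 419*I*sqrt(15)/42 ≈ 39.905 - 38.638*I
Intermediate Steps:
o(D) = -5 + 7/(3*D**2) (o(D) = -5 + (7/((D*D)))/3 = -5 + (7/(D**2))/3 = -5 + (7/D**2)/3 = -5 + 7/(3*D**2))
s(v) = -8 + 2*sqrt(-4 + v) (s(v) = -8 + 2*sqrt(v - 4) = -8 + 2*sqrt(-4 + v))
s(-11)*o(-14) = (-8 + 2*sqrt(-4 - 11))*(-5 + (7/3)/(-14)**2) = (-8 + 2*sqrt(-15))*(-5 + (7/3)*(1/196)) = (-8 + 2*(I*sqrt(15)))*(-5 + 1/84) = (-8 + 2*I*sqrt(15))*(-419/84) = 838/21 - 419*I*sqrt(15)/42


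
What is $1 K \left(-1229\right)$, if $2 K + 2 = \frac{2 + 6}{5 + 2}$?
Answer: $\frac{3687}{7} \approx 526.71$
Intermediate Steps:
$K = - \frac{3}{7}$ ($K = -1 + \frac{\left(2 + 6\right) \frac{1}{5 + 2}}{2} = -1 + \frac{8 \cdot \frac{1}{7}}{2} = -1 + \frac{1}{2} \cdot \frac{8}{7} = -1 + \frac{4}{7} = - \frac{3}{7} \approx -0.42857$)
$1 K \left(-1229\right) = 1 \left(- \frac{3}{7}\right) \left(-1229\right) = \left(- \frac{3}{7}\right) \left(-1229\right) = \frac{3687}{7}$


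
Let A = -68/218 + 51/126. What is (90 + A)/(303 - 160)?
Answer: 37495/59514 ≈ 0.63002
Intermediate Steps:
A = 425/4578 (A = -68*1/218 + 51*(1/126) = -34/109 + 17/42 = 425/4578 ≈ 0.092835)
(90 + A)/(303 - 160) = (90 + 425/4578)/(303 - 160) = (412445/4578)/143 = (412445/4578)*(1/143) = 37495/59514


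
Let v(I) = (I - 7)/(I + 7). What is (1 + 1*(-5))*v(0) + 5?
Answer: 9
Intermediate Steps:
v(I) = (-7 + I)/(7 + I)
(1 + 1*(-5))*v(0) + 5 = (1 + 1*(-5))*((-7 + 0)/(7 + 0)) + 5 = (1 - 5)*(-7/7) + 5 = -4*(-7)/7 + 5 = -4*(-1) + 5 = 4 + 5 = 9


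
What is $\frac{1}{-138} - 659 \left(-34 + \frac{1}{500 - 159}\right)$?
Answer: $\frac{1054290265}{47058} \approx 22404.0$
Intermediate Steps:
$\frac{1}{-138} - 659 \left(-34 + \frac{1}{500 - 159}\right) = - \frac{1}{138} - 659 \left(-34 + \frac{1}{341}\right) = - \frac{1}{138} - - \frac{7639787}{341} = - \frac{1}{138} + \frac{7639787}{341} = \frac{1054290265}{47058}$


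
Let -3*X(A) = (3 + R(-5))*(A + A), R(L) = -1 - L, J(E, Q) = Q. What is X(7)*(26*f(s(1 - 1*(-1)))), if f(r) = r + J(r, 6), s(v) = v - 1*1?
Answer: -17836/3 ≈ -5945.3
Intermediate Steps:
s(v) = -1 + v (s(v) = v - 1 = -1 + v)
f(r) = 6 + r (f(r) = r + 6 = 6 + r)
X(A) = -14*A/3 (X(A) = -(3 + (-1 - 1*(-5)))*(A + A)/3 = -(3 + (-1 + 5))*2*A/3 = -(3 + 4)*2*A/3 = -7*2*A/3 = -14*A/3)
X(7)*(26*f(s(1 - 1*(-1)))) = (-14/3*7)*(26*(6 + (-1 + (1 - 1*(-1))))) = -2548*(6 + (-1 + (1 + 1)))/3 = -2548*(6 + (-1 + 2))/3 = -2548*(6 + 1)/3 = -2548*7/3 = -98/3*182 = -17836/3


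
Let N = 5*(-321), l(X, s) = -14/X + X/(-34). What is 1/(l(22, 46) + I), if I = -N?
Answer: 187/299895 ≈ 0.00062355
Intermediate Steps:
l(X, s) = -14/X - X/34 (l(X, s) = -14/X + X*(-1/34) = -14/X - X/34)
N = -1605
I = 1605 (I = -1*(-1605) = 1605)
1/(l(22, 46) + I) = 1/((-14/22 - 1/34*22) + 1605) = 1/((-14*1/22 - 11/17) + 1605) = 1/((-7/11 - 11/17) + 1605) = 1/(-240/187 + 1605) = 1/(299895/187) = 187/299895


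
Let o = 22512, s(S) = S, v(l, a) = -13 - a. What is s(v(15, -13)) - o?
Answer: -22512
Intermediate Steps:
s(v(15, -13)) - o = (-13 - 1*(-13)) - 1*22512 = (-13 + 13) - 22512 = 0 - 22512 = -22512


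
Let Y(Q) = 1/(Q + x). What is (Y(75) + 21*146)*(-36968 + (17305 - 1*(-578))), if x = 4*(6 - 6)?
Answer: -877722967/15 ≈ -5.8515e+7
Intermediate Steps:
x = 0 (x = 4*0 = 0)
Y(Q) = 1/Q (Y(Q) = 1/(Q + 0) = 1/Q)
(Y(75) + 21*146)*(-36968 + (17305 - 1*(-578))) = (1/75 + 21*146)*(-36968 + (17305 - 1*(-578))) = (1/75 + 3066)*(-36968 + (17305 + 578)) = 229951*(-36968 + 17883)/75 = (229951/75)*(-19085) = -877722967/15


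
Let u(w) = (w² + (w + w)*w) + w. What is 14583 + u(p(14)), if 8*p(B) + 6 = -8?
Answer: 233447/16 ≈ 14590.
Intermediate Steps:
p(B) = -7/4 (p(B) = -¾ + (⅛)*(-8) = -¾ - 1 = -7/4)
u(w) = w + 3*w² (u(w) = (w² + (2*w)*w) + w = (w² + 2*w²) + w = 3*w² + w = w + 3*w²)
14583 + u(p(14)) = 14583 - 7*(1 + 3*(-7/4))/4 = 14583 - 7*(1 - 21/4)/4 = 14583 - 7/4*(-17/4) = 14583 + 119/16 = 233447/16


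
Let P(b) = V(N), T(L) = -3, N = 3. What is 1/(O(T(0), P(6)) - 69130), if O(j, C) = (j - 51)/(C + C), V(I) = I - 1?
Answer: -2/138287 ≈ -1.4463e-5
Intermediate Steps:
V(I) = -1 + I
P(b) = 2 (P(b) = -1 + 3 = 2)
O(j, C) = (-51 + j)/(2*C) (O(j, C) = (-51 + j)/((2*C)) = (-51 + j)*(1/(2*C)) = (-51 + j)/(2*C))
1/(O(T(0), P(6)) - 69130) = 1/((½)*(-51 - 3)/2 - 69130) = 1/((½)*(½)*(-54) - 69130) = 1/(-27/2 - 69130) = 1/(-138287/2) = -2/138287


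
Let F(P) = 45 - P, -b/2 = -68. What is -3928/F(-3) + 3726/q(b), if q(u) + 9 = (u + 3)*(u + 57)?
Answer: -285767/3498 ≈ -81.694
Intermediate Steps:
b = 136 (b = -2*(-68) = 136)
q(u) = -9 + (3 + u)*(57 + u) (q(u) = -9 + (u + 3)*(u + 57) = -9 + (3 + u)*(57 + u))
-3928/F(-3) + 3726/q(b) = -3928/(45 - 1*(-3)) + 3726/(162 + 136**2 + 60*136) = -3928/(45 + 3) + 3726/(162 + 18496 + 8160) = -3928/48 + 3726/26818 = -3928*1/48 + 3726*(1/26818) = -491/6 + 81/583 = -285767/3498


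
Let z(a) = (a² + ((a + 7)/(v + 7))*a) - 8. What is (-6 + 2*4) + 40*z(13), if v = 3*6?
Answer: 6858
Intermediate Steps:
v = 18
z(a) = -8 + a² + a*(7/25 + a/25) (z(a) = (a² + ((a + 7)/(18 + 7))*a) - 8 = (a² + ((7 + a)/25)*a) - 8 = (a² + ((7 + a)*(1/25))*a) - 8 = (a² + (7/25 + a/25)*a) - 8 = (a² + a*(7/25 + a/25)) - 8 = -8 + a² + a*(7/25 + a/25))
(-6 + 2*4) + 40*z(13) = (-6 + 2*4) + 40*(-8 + (7/25)*13 + (26/25)*13²) = (-6 + 8) + 40*(-8 + 91/25 + (26/25)*169) = 2 + 40*(-8 + 91/25 + 4394/25) = 2 + 40*(857/5) = 2 + 6856 = 6858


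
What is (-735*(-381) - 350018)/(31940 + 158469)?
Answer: -69983/190409 ≈ -0.36754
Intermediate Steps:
(-735*(-381) - 350018)/(31940 + 158469) = (280035 - 350018)/190409 = -69983*1/190409 = -69983/190409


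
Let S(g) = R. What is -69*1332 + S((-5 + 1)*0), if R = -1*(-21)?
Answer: -91887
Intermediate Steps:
R = 21
S(g) = 21
-69*1332 + S((-5 + 1)*0) = -69*1332 + 21 = -91908 + 21 = -91887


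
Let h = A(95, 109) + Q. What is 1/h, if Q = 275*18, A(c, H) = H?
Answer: 1/5059 ≈ 0.00019767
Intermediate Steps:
Q = 4950
h = 5059 (h = 109 + 4950 = 5059)
1/h = 1/5059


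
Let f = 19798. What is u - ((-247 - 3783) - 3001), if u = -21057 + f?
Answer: 5772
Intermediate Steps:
u = -1259 (u = -21057 + 19798 = -1259)
u - ((-247 - 3783) - 3001) = -1259 - ((-247 - 3783) - 3001) = -1259 - (-4030 - 3001) = -1259 - 1*(-7031) = -1259 + 7031 = 5772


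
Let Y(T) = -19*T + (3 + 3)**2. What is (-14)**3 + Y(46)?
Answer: -3582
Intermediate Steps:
Y(T) = 36 - 19*T (Y(T) = -19*T + 6**2 = -19*T + 36 = 36 - 19*T)
(-14)**3 + Y(46) = (-14)**3 + (36 - 19*46) = -2744 + (36 - 874) = -2744 - 838 = -3582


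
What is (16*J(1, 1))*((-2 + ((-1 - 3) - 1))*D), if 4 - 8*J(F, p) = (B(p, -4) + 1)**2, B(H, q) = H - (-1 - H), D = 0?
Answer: 0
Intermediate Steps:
B(H, q) = 1 + 2*H (B(H, q) = H + (1 + H) = 1 + 2*H)
J(F, p) = 1/2 - (2 + 2*p)**2/8 (J(F, p) = 1/2 - ((1 + 2*p) + 1)**2/8 = 1/2 - (2 + 2*p)**2/8)
(16*J(1, 1))*((-2 + ((-1 - 3) - 1))*D) = (16*(1/2 - (1 + 1)**2/2))*((-2 + ((-1 - 3) - 1))*0) = (16*(1/2 - 1/2*2**2))*((-2 + (-4 - 1))*0) = (16*(1/2 - 1/2*4))*((-2 - 5)*0) = (16*(1/2 - 2))*(-7*0) = (16*(-3/2))*0 = -24*0 = 0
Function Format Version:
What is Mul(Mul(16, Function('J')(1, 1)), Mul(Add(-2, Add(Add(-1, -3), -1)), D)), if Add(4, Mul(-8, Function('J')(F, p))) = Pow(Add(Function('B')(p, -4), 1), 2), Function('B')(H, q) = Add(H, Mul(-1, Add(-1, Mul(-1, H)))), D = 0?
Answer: 0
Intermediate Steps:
Function('B')(H, q) = Add(1, Mul(2, H)) (Function('B')(H, q) = Add(H, Add(1, H)) = Add(1, Mul(2, H)))
Function('J')(F, p) = Add(Rational(1, 2), Mul(Rational(-1, 8), Pow(Add(2, Mul(2, p)), 2))) (Function('J')(F, p) = Add(Rational(1, 2), Mul(Rational(-1, 8), Pow(Add(Add(1, Mul(2, p)), 1), 2))) = Add(Rational(1, 2), Mul(Rational(-1, 8), Pow(Add(2, Mul(2, p)), 2))))
Mul(Mul(16, Function('J')(1, 1)), Mul(Add(-2, Add(Add(-1, -3), -1)), D)) = Mul(Mul(16, Add(Rational(1, 2), Mul(Rational(-1, 2), Pow(Add(1, 1), 2)))), Mul(Add(-2, Add(Add(-1, -3), -1)), 0)) = Mul(Mul(16, Add(Rational(1, 2), Mul(Rational(-1, 2), Pow(2, 2)))), Mul(Add(-2, Add(-4, -1)), 0)) = Mul(Mul(16, Add(Rational(1, 2), Mul(Rational(-1, 2), 4))), Mul(Add(-2, -5), 0)) = Mul(Mul(16, Add(Rational(1, 2), -2)), Mul(-7, 0)) = Mul(Mul(16, Rational(-3, 2)), 0) = Mul(-24, 0) = 0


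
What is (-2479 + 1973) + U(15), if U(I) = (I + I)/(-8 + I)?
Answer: -3512/7 ≈ -501.71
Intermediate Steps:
U(I) = 2*I/(-8 + I) (U(I) = (2*I)/(-8 + I) = 2*I/(-8 + I))
(-2479 + 1973) + U(15) = (-2479 + 1973) + 2*15/(-8 + 15) = -506 + 2*15/7 = -506 + 2*15*(⅐) = -506 + 30/7 = -3512/7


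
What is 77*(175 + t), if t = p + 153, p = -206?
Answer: 9394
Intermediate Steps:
t = -53 (t = -206 + 153 = -53)
77*(175 + t) = 77*(175 - 53) = 77*122 = 9394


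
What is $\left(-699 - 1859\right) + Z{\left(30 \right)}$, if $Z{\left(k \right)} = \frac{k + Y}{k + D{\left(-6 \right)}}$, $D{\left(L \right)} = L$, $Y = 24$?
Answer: $- \frac{10223}{4} \approx -2555.8$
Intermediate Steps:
$Z{\left(k \right)} = \frac{24 + k}{-6 + k}$ ($Z{\left(k \right)} = \frac{k + 24}{k - 6} = \frac{24 + k}{-6 + k}$)
$\left(-699 - 1859\right) + Z{\left(30 \right)} = \left(-699 - 1859\right) + \frac{24 + 30}{-6 + 30} = -2558 + \frac{1}{24} \cdot 54 = -2558 + \frac{9}{4} = - \frac{10223}{4}$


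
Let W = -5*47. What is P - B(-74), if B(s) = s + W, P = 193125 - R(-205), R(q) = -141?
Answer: 193575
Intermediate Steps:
W = -235
P = 193266 (P = 193125 - 1*(-141) = 193125 + 141 = 193266)
B(s) = -235 + s (B(s) = s - 235 = -235 + s)
P - B(-74) = 193266 - (-235 - 74) = 193266 - 1*(-309) = 193266 + 309 = 193575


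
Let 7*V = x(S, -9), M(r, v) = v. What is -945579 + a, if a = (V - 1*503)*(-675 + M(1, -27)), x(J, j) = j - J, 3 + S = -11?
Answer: -4150821/7 ≈ -5.9297e+5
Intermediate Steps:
S = -14 (S = -3 - 11 = -14)
V = 5/7 (V = (-9 - 1*(-14))/7 = (-9 + 14)/7 = (1/7)*5 = 5/7 ≈ 0.71429)
a = 2468232/7 (a = (5/7 - 1*503)*(-675 - 27) = (5/7 - 503)*(-702) = -3516/7*(-702) = 2468232/7 ≈ 3.5260e+5)
-945579 + a = -945579 + 2468232/7 = -4150821/7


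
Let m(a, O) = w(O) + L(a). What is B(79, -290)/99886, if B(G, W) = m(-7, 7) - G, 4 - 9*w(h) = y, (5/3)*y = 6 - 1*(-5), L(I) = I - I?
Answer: -1784/2247435 ≈ -0.00079379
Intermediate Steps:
L(I) = 0
y = 33/5 (y = 3*(6 - 1*(-5))/5 = 3*(6 + 5)/5 = (⅗)*11 = 33/5 ≈ 6.6000)
w(h) = -13/45 (w(h) = 4/9 - ⅑*33/5 = 4/9 - 11/15 = -13/45)
m(a, O) = -13/45 (m(a, O) = -13/45 + 0 = -13/45)
B(G, W) = -13/45 - G
B(79, -290)/99886 = (-13/45 - 1*79)/99886 = (-13/45 - 79)*(1/99886) = -3568/45*1/99886 = -1784/2247435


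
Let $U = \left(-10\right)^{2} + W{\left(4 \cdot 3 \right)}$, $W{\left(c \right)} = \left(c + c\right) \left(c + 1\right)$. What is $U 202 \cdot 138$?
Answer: $11484912$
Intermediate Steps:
$W{\left(c \right)} = 2 c \left(1 + c\right)$
$U = 412$ ($U = \left(-10\right)^{2} + 2 \cdot 4 \cdot 3 \left(1 + 4 \cdot 3\right) = 100 + 2 \cdot 12 \left(1 + 12\right) = 100 + 2 \cdot 12 \cdot 13 = 100 + 312 = 412$)
$U 202 \cdot 138 = 412 \cdot 202 \cdot 138 = 83224 \cdot 138 = 11484912$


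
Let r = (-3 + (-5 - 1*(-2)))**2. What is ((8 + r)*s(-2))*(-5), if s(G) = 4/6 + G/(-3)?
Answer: -880/3 ≈ -293.33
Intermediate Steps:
s(G) = 2/3 - G/3 (s(G) = 4*(1/6) + G*(-1/3) = 2/3 - G/3)
r = 36 (r = (-3 + (-5 + 2))**2 = (-3 - 3)**2 = (-6)**2 = 36)
((8 + r)*s(-2))*(-5) = ((8 + 36)*(2/3 - 1/3*(-2)))*(-5) = (44*(2/3 + 2/3))*(-5) = (44*(4/3))*(-5) = (176/3)*(-5) = -880/3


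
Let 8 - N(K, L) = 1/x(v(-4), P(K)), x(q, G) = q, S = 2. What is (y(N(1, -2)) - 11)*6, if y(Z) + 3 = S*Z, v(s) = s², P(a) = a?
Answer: 45/4 ≈ 11.250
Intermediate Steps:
N(K, L) = 127/16 (N(K, L) = 8 - 1/((-4)²) = 8 - 1/16 = 127/16)
y(Z) = -3 + 2*Z
(y(N(1, -2)) - 11)*6 = ((-3 + 2*(127/16)) - 11)*6 = ((-3 + 127/8) - 11)*6 = (103/8 - 11)*6 = (15/8)*6 = 45/4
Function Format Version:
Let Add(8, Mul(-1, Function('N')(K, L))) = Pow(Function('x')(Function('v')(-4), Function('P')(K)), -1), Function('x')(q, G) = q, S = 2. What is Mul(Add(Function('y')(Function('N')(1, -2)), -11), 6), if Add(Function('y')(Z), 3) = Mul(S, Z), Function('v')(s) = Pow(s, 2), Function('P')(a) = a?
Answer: Rational(45, 4) ≈ 11.250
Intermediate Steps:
Function('N')(K, L) = Rational(127, 16) (Function('N')(K, L) = Add(8, Mul(-1, Pow(Pow(-4, 2), -1))) = Add(8, Mul(-1, Pow(16, -1))) = Add(8, Mul(-1, Rational(1, 16))) = Add(8, Rational(-1, 16)) = Rational(127, 16))
Function('y')(Z) = Add(-3, Mul(2, Z))
Mul(Add(Function('y')(Function('N')(1, -2)), -11), 6) = Mul(Add(Add(-3, Mul(2, Rational(127, 16))), -11), 6) = Mul(Add(Add(-3, Rational(127, 8)), -11), 6) = Mul(Add(Rational(103, 8), -11), 6) = Mul(Rational(15, 8), 6) = Rational(45, 4)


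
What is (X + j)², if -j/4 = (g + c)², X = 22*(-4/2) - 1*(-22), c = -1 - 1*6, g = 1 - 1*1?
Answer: 47524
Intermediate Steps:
g = 0 (g = 1 - 1 = 0)
c = -7 (c = -1 - 6 = -7)
X = -22 (X = 22*(-4*½) + 22 = 22*(-2) + 22 = -44 + 22 = -22)
j = -196 (j = -4*(0 - 7)² = -4*(-7)² = -4*49 = -196)
(X + j)² = (-22 - 196)² = (-218)² = 47524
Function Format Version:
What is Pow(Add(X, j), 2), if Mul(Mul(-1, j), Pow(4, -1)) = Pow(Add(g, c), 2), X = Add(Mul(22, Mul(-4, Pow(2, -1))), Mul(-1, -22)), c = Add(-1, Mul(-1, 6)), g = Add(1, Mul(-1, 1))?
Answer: 47524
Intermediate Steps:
g = 0 (g = Add(1, -1) = 0)
c = -7 (c = Add(-1, -6) = -7)
X = -22 (X = Add(Mul(22, Mul(-4, Rational(1, 2))), 22) = Add(Mul(22, -2), 22) = Add(-44, 22) = -22)
j = -196 (j = Mul(-4, Pow(Add(0, -7), 2)) = Mul(-4, Pow(-7, 2)) = Mul(-4, 49) = -196)
Pow(Add(X, j), 2) = Pow(Add(-22, -196), 2) = Pow(-218, 2) = 47524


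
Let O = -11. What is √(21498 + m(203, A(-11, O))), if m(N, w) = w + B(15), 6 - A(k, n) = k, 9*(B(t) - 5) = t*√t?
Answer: √(193680 + 15*√15)/3 ≈ 146.72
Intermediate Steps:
B(t) = 5 + t^(3/2)/9 (B(t) = 5 + (t*√t)/9 = 5 + t^(3/2)/9)
A(k, n) = 6 - k
m(N, w) = 5 + w + 5*√15/3 (m(N, w) = w + (5 + 15^(3/2)/9) = w + (5 + (15*√15)/9) = w + (5 + 5*√15/3) = 5 + w + 5*√15/3)
√(21498 + m(203, A(-11, O))) = √(21498 + (5 + (6 - 1*(-11)) + 5*√15/3)) = √(21498 + (5 + (6 + 11) + 5*√15/3)) = √(21498 + (5 + 17 + 5*√15/3)) = √(21498 + (22 + 5*√15/3)) = √(21520 + 5*√15/3)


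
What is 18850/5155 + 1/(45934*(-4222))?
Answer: 731128720929/199945281788 ≈ 3.6566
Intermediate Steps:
18850/5155 + 1/(45934*(-4222)) = 18850*(1/5155) + (1/45934)*(-1/4222) = 3770/1031 - 1/193933348 = 731128720929/199945281788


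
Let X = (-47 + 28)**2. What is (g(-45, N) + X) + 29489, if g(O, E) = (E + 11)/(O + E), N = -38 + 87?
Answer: 29865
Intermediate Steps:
N = 49
g(O, E) = (11 + E)/(E + O)
X = 361 (X = (-19)**2 = 361)
(g(-45, N) + X) + 29489 = ((11 + 49)/(49 - 45) + 361) + 29489 = (60/4 + 361) + 29489 = ((1/4)*60 + 361) + 29489 = (15 + 361) + 29489 = 376 + 29489 = 29865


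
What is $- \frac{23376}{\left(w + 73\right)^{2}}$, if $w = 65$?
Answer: $- \frac{1948}{1587} \approx -1.2275$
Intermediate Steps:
$- \frac{23376}{\left(w + 73\right)^{2}} = - \frac{23376}{\left(65 + 73\right)^{2}} = - \frac{23376}{138^{2}} = - \frac{23376}{19044} = \left(-23376\right) \frac{1}{19044} = - \frac{1948}{1587}$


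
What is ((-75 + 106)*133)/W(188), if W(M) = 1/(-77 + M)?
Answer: 457653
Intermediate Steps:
((-75 + 106)*133)/W(188) = ((-75 + 106)*133)/(1/(-77 + 188)) = (31*133)/(1/111) = 4123/(1/111) = 4123*111 = 457653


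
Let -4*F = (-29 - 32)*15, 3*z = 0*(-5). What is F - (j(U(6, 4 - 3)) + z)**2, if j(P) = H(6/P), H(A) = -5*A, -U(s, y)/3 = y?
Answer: 515/4 ≈ 128.75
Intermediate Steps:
U(s, y) = -3*y
z = 0 (z = (0*(-5))/3 = (1/3)*0 = 0)
F = 915/4 (F = -(-29 - 32)*15/4 = -(-61)*15/4 = -1/4*(-915) = 915/4 ≈ 228.75)
j(P) = -30/P
F - (j(U(6, 4 - 3)) + z)**2 = 915/4 - (-30*(-1/(3*(4 - 3))) + 0)**2 = 915/4 - (-30/((-3*1)) + 0)**2 = 915/4 - (-30/(-3) + 0)**2 = 915/4 - (-30*(-1/3) + 0)**2 = 915/4 - (10 + 0)**2 = 915/4 - 1*10**2 = 915/4 - 1*100 = 915/4 - 100 = 515/4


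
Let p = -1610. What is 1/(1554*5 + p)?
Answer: 1/6160 ≈ 0.00016234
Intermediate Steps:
1/(1554*5 + p) = 1/(1554*5 - 1610) = 1/(7770 - 1610) = 1/6160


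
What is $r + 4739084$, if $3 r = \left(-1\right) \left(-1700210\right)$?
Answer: $\frac{15917462}{3} \approx 5.3058 \cdot 10^{6}$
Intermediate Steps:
$r = \frac{1700210}{3}$ ($r = \frac{\left(-1\right) \left(-1700210\right)}{3} = \frac{1}{3} \cdot 1700210 = \frac{1700210}{3} \approx 5.6674 \cdot 10^{5}$)
$r + 4739084 = \frac{1700210}{3} + 4739084 = \frac{15917462}{3}$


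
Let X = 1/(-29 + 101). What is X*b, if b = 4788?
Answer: 133/2 ≈ 66.500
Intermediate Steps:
X = 1/72 ≈ 0.013889
X*b = (1/72)*4788 = 133/2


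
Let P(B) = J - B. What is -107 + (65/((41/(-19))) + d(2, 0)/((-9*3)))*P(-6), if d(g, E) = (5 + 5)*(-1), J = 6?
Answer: -171223/369 ≈ -464.02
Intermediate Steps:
P(B) = 6 - B
d(g, E) = -10 (d(g, E) = 10*(-1) = -10)
-107 + (65/((41/(-19))) + d(2, 0)/((-9*3)))*P(-6) = -107 + (65/((41/(-19))) - 10/((-9*3)))*(6 - 1*(-6)) = -107 + (65/((41*(-1/19))) - 10/(-27))*(6 + 6) = -107 + (65/(-41/19) - 10*(-1/27))*12 = -107 + (65*(-19/41) + 10/27)*12 = -107 + (-1235/41 + 10/27)*12 = -107 - 32935/1107*12 = -107 - 131740/369 = -171223/369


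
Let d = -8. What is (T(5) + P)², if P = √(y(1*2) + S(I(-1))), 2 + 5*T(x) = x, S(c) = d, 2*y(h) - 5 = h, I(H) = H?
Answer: -207/50 + 9*I*√2/5 ≈ -4.14 + 2.5456*I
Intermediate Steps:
y(h) = 5/2 + h/2
S(c) = -8
T(x) = -⅖ + x/5
P = 3*I*√2/2 (P = √((5/2 + (1*2)/2) - 8) = √((5/2 + (½)*2) - 8) = √((5/2 + 1) - 8) = √(7/2 - 8) = √(-9/2) = 3*I*√2/2 ≈ 2.1213*I)
(T(5) + P)² = ((-⅖ + (⅕)*5) + 3*I*√2/2)² = ((-⅖ + 1) + 3*I*√2/2)² = (⅗ + 3*I*√2/2)²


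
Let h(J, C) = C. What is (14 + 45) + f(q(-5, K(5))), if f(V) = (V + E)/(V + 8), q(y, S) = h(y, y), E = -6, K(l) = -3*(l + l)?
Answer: 166/3 ≈ 55.333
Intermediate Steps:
K(l) = -6*l
q(y, S) = y
f(V) = (-6 + V)/(8 + V) (f(V) = (V - 6)/(V + 8) = (-6 + V)/(8 + V))
(14 + 45) + f(q(-5, K(5))) = (14 + 45) + (-6 - 5)/(8 - 5) = 59 - 11/3 = 166/3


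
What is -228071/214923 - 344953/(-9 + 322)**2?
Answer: -96482221418/21055791387 ≈ -4.5822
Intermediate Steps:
-228071/214923 - 344953/(-9 + 322)**2 = -228071*1/214923 - 344953/(313**2) = -228071/214923 - 344953/97969 = -96482221418/21055791387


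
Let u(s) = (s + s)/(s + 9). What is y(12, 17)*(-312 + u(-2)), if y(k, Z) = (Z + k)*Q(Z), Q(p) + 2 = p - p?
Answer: 126904/7 ≈ 18129.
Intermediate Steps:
u(s) = 2*s/(9 + s) (u(s) = (2*s)/(9 + s) = 2*s/(9 + s))
Q(p) = -2 (Q(p) = -2 + (p - p) = -2 + 0 = -2)
y(k, Z) = -2*Z - 2*k (y(k, Z) = (Z + k)*(-2) = -2*Z - 2*k)
y(12, 17)*(-312 + u(-2)) = (-2*17 - 2*12)*(-312 + 2*(-2)/(9 - 2)) = (-34 - 24)*(-312 + 2*(-2)/7) = -58*(-312 + 2*(-2)*(1/7)) = -58*(-312 - 4/7) = -58*(-2188/7) = 126904/7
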